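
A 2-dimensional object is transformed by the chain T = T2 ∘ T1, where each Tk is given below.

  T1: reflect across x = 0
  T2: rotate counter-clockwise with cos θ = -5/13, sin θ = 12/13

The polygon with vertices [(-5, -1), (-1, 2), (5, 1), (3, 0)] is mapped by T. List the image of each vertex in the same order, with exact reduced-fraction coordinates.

T1 reflect across x = 0: (-5, -1) → (5, -1); (-1, 2) → (1, 2); (5, 1) → (-5, 1); (3, 0) → (-3, 0)
T2 rotate counter-clockwise with cos θ = -5/13, sin θ = 12/13: (5, -1) → (-1, 5); (1, 2) → (-29/13, 2/13); (-5, 1) → (1, -5); (-3, 0) → (15/13, -36/13)

image vertices: (-1, 5), (-29/13, 2/13), (1, -5), (15/13, -36/13)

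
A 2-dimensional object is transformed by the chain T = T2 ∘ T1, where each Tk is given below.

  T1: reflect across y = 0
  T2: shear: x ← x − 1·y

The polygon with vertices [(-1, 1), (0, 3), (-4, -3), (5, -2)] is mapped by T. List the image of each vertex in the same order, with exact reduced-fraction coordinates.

T1 reflect across y = 0: (-1, 1) → (-1, -1); (0, 3) → (0, -3); (-4, -3) → (-4, 3); (5, -2) → (5, 2)
T2 shear: x ← x − 1·y: (-1, -1) → (0, -1); (0, -3) → (3, -3); (-4, 3) → (-7, 3); (5, 2) → (3, 2)

image vertices: (0, -1), (3, -3), (-7, 3), (3, 2)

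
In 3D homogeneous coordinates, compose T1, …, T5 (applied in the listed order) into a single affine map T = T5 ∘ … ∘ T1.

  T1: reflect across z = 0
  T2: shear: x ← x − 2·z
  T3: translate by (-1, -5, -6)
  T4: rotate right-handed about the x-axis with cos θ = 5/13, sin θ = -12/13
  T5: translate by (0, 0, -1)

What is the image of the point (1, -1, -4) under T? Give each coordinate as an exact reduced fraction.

T1 reflect across z = 0: (1, -1, -4) → (1, -1, 4)
T2 shear: x ← x − 2·z: (1, -1, 4) → (-7, -1, 4)
T3 translate by (-1, -5, -6): (-7, -1, 4) → (-8, -6, -2)
T4 rotate right-handed about the x-axis with cos θ = 5/13, sin θ = -12/13: (-8, -6, -2) → (-8, -54/13, 62/13)
T5 translate by (0, 0, -1): (-8, -54/13, 62/13) → (-8, -54/13, 49/13)

T(p) = (-8, -54/13, 49/13)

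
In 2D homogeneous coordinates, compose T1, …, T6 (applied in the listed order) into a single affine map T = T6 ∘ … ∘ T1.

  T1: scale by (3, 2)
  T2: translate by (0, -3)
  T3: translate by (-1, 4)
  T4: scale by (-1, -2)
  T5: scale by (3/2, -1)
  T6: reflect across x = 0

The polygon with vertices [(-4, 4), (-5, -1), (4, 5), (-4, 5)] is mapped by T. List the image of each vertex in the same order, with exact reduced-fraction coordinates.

image vertices: (-39/2, 18), (-24, -2), (33/2, 22), (-39/2, 22)

T1 scale by (3, 2): (-4, 4) → (-12, 8); (-5, -1) → (-15, -2); (4, 5) → (12, 10); (-4, 5) → (-12, 10)
T2 translate by (0, -3): (-12, 8) → (-12, 5); (-15, -2) → (-15, -5); (12, 10) → (12, 7); (-12, 10) → (-12, 7)
T3 translate by (-1, 4): (-12, 5) → (-13, 9); (-15, -5) → (-16, -1); (12, 7) → (11, 11); (-12, 7) → (-13, 11)
T4 scale by (-1, -2): (-13, 9) → (13, -18); (-16, -1) → (16, 2); (11, 11) → (-11, -22); (-13, 11) → (13, -22)
T5 scale by (3/2, -1): (13, -18) → (39/2, 18); (16, 2) → (24, -2); (-11, -22) → (-33/2, 22); (13, -22) → (39/2, 22)
T6 reflect across x = 0: (39/2, 18) → (-39/2, 18); (24, -2) → (-24, -2); (-33/2, 22) → (33/2, 22); (39/2, 22) → (-39/2, 22)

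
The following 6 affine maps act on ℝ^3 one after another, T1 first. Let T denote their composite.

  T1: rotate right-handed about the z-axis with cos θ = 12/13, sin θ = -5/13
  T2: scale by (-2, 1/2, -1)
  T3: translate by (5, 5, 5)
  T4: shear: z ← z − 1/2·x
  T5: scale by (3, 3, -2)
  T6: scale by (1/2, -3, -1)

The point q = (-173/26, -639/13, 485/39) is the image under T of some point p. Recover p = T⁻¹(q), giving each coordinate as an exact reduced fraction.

p = (4, 8/3, 1)

T1 = [12/13 5/13 0 0; -5/13 12/13 0 0; 0 0 1 0; 0 0 0 1]
T2·T1 = [-24/13 -10/13 0 0; -5/26 6/13 0 0; 0 0 -1 0; 0 0 0 1]
T3·…·T1 = [-24/13 -10/13 0 5; -5/26 6/13 0 5; 0 0 -1 5; 0 0 0 1]
T4·…·T1 = [-24/13 -10/13 0 5; -5/26 6/13 0 5; 12/13 5/13 -1 5/2; 0 0 0 1]
T5·…·T1 = [-72/13 -30/13 0 15; -15/26 18/13 0 15; -24/13 -10/13 2 -5; 0 0 0 1]
T6·…·T1 = [-36/13 -15/13 0 15/2; 45/26 -54/13 0 -45; 24/13 10/13 -2 5; 0 0 0 1]
det M = -27; M⁻¹ = [-4/13 10/117 0 80/13; -5/39 -8/39 0 -215/26; -1/3 0 -1/2 5; 0 0 0 1]
M⁻¹ · (-173/26, -639/13, 485/39)ᵀ = (4, 8/3, 1)ᵀ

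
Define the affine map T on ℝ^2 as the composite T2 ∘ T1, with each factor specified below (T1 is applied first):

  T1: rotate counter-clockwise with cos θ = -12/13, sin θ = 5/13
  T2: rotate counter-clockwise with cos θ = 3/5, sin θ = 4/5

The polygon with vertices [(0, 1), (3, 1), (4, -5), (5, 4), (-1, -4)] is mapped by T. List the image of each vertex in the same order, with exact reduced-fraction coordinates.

image vertices: (33/65, -56/65), (-27/13, -31/13), (-389/65, 148/65), (-148/65, -389/65), (-76/65, 257/65)

T1 rotate counter-clockwise with cos θ = -12/13, sin θ = 5/13: (0, 1) → (-5/13, -12/13); (3, 1) → (-41/13, 3/13); (4, -5) → (-23/13, 80/13); (5, 4) → (-80/13, -23/13); (-1, -4) → (32/13, 43/13)
T2 rotate counter-clockwise with cos θ = 3/5, sin θ = 4/5: (-5/13, -12/13) → (33/65, -56/65); (-41/13, 3/13) → (-27/13, -31/13); (-23/13, 80/13) → (-389/65, 148/65); (-80/13, -23/13) → (-148/65, -389/65); (32/13, 43/13) → (-76/65, 257/65)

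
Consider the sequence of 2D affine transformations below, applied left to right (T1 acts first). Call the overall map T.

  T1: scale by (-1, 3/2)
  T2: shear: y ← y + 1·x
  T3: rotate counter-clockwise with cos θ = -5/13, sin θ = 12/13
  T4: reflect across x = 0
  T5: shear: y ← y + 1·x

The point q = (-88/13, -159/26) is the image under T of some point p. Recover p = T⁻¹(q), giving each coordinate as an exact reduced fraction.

T1 = [-1 0 0; 0 3/2 0; 0 0 1]
T2·T1 = [-1 0 0; -1 3/2 0; 0 0 1]
T3·…·T1 = [17/13 -18/13 0; -7/13 -15/26 0; 0 0 1]
T4·…·T1 = [-17/13 18/13 0; -7/13 -15/26 0; 0 0 1]
T5·…·T1 = [-17/13 18/13 0; -24/13 21/26 0; 0 0 1]
det M = 3/2; M⁻¹ = [7/13 -12/13 0; 16/13 -34/39 0; 0 0 1]
M⁻¹ · (-88/13, -159/26)ᵀ = (2, -3)ᵀ

p = (2, -3)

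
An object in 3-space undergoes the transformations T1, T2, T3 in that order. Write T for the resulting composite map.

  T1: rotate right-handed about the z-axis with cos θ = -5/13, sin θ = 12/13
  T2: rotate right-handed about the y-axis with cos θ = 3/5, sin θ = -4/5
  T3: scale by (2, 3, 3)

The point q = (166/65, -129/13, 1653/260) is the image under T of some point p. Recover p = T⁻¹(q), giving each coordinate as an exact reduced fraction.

T1 = [-5/13 -12/13 0 0; 12/13 -5/13 0 0; 0 0 1 0; 0 0 0 1]
T2·T1 = [-3/13 -36/65 -4/5 0; 12/13 -5/13 0 0; -4/13 -48/65 3/5 0; 0 0 0 1]
T3·…·T1 = [-6/13 -72/65 -8/5 0; 36/13 -15/13 0 0; -12/13 -144/65 9/5 0; 0 0 0 1]
det M = 18; M⁻¹ = [-3/26 4/13 -4/39 0; -18/65 -5/39 -16/65 0; -2/5 0 1/5 0; 0 0 0 1]
M⁻¹ · (166/65, -129/13, 1653/260)ᵀ = (-4, -1, 1/4)ᵀ

p = (-4, -1, 1/4)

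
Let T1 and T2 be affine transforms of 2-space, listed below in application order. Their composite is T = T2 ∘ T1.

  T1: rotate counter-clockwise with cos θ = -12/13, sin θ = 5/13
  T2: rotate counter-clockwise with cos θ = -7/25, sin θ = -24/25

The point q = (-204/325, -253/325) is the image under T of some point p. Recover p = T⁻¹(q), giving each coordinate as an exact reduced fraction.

p = (-1, 0)

T1 = [-12/13 -5/13 0; 5/13 -12/13 0; 0 0 1]
T2·T1 = [204/325 -253/325 0; 253/325 204/325 0; 0 0 1]
det M = 1; M⁻¹ = [204/325 253/325 0; -253/325 204/325 0; 0 0 1]
M⁻¹ · (-204/325, -253/325)ᵀ = (-1, 0)ᵀ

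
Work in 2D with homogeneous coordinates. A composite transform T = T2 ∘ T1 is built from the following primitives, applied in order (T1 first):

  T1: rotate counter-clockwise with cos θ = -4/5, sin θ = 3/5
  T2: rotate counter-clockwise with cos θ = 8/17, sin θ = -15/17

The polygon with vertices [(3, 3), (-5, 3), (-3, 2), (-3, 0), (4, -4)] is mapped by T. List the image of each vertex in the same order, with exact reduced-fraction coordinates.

T1 rotate counter-clockwise with cos θ = -4/5, sin θ = 3/5: (3, 3) → (-21/5, -3/5); (-5, 3) → (11/5, -27/5); (-3, 2) → (6/5, -17/5); (-3, 0) → (12/5, -9/5); (4, -4) → (-4/5, 28/5)
T2 rotate counter-clockwise with cos θ = 8/17, sin θ = -15/17: (-21/5, -3/5) → (-213/85, 291/85); (11/5, -27/5) → (-317/85, -381/85); (6/5, -17/5) → (-207/85, -226/85); (12/5, -9/5) → (-39/85, -252/85); (-4/5, 28/5) → (388/85, 284/85)

image vertices: (-213/85, 291/85), (-317/85, -381/85), (-207/85, -226/85), (-39/85, -252/85), (388/85, 284/85)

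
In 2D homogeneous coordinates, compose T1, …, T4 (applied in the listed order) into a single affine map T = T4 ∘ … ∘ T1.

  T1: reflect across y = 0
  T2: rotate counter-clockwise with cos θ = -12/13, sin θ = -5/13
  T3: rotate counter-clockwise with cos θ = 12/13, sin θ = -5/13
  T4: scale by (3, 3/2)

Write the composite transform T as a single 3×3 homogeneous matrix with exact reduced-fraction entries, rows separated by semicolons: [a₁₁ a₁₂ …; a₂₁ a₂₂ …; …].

T1 = [1 0 0; 0 -1 0; 0 0 1]
T2·T1 = [-12/13 -5/13 0; -5/13 12/13 0; 0 0 1]
T3·…·T1 = [-1 0 0; 0 1 0; 0 0 1]
T4·…·T1 = [-3 0 0; 0 3/2 0; 0 0 1]

T = [-3 0 0; 0 3/2 0; 0 0 1]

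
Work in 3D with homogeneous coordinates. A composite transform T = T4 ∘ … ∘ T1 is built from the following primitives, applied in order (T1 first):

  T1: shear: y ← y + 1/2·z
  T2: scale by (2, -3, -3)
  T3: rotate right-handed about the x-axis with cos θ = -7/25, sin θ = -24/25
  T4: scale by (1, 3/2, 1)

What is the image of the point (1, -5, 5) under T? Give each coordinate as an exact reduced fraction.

T(p) = (2, -99/4, -3)

T1 shear: y ← y + 1/2·z: (1, -5, 5) → (1, -5/2, 5)
T2 scale by (2, -3, -3): (1, -5/2, 5) → (2, 15/2, -15)
T3 rotate right-handed about the x-axis with cos θ = -7/25, sin θ = -24/25: (2, 15/2, -15) → (2, -33/2, -3)
T4 scale by (1, 3/2, 1): (2, -33/2, -3) → (2, -99/4, -3)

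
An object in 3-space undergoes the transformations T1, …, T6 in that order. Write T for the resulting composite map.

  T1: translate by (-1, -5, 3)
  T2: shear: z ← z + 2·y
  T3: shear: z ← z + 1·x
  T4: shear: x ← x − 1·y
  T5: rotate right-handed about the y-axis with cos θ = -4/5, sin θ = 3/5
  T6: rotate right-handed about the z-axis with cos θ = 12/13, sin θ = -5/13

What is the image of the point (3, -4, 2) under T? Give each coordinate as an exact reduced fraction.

T(p) = (-1149/65, -31/13, 11/5)

T1 translate by (-1, -5, 3): (3, -4, 2) → (2, -9, 5)
T2 shear: z ← z + 2·y: (2, -9, 5) → (2, -9, -13)
T3 shear: z ← z + 1·x: (2, -9, -13) → (2, -9, -11)
T4 shear: x ← x − 1·y: (2, -9, -11) → (11, -9, -11)
T5 rotate right-handed about the y-axis with cos θ = -4/5, sin θ = 3/5: (11, -9, -11) → (-77/5, -9, 11/5)
T6 rotate right-handed about the z-axis with cos θ = 12/13, sin θ = -5/13: (-77/5, -9, 11/5) → (-1149/65, -31/13, 11/5)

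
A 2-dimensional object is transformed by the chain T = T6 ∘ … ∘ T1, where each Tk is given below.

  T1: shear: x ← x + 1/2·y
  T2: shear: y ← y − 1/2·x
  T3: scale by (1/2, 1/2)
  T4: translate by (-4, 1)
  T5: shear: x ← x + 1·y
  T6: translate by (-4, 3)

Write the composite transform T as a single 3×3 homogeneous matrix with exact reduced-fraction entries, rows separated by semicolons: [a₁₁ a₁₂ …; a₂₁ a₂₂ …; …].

T1 = [1 1/2 0; 0 1 0; 0 0 1]
T2·T1 = [1 1/2 0; -1/2 3/4 0; 0 0 1]
T3·…·T1 = [1/2 1/4 0; -1/4 3/8 0; 0 0 1]
T4·…·T1 = [1/2 1/4 -4; -1/4 3/8 1; 0 0 1]
T5·…·T1 = [1/4 5/8 -3; -1/4 3/8 1; 0 0 1]
T6·…·T1 = [1/4 5/8 -7; -1/4 3/8 4; 0 0 1]

T = [1/4 5/8 -7; -1/4 3/8 4; 0 0 1]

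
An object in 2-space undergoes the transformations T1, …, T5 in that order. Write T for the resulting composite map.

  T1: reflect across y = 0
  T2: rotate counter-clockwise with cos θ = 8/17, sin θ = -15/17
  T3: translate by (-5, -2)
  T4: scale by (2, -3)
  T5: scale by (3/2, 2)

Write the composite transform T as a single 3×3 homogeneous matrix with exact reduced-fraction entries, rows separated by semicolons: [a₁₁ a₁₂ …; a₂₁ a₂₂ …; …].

T1 = [1 0 0; 0 -1 0; 0 0 1]
T2·T1 = [8/17 -15/17 0; -15/17 -8/17 0; 0 0 1]
T3·…·T1 = [8/17 -15/17 -5; -15/17 -8/17 -2; 0 0 1]
T4·…·T1 = [16/17 -30/17 -10; 45/17 24/17 6; 0 0 1]
T5·…·T1 = [24/17 -45/17 -15; 90/17 48/17 12; 0 0 1]

T = [24/17 -45/17 -15; 90/17 48/17 12; 0 0 1]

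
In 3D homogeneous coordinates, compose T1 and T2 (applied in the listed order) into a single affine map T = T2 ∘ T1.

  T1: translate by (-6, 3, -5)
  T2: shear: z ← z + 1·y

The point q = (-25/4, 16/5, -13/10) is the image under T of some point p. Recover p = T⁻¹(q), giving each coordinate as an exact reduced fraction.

p = (-1/4, 1/5, 1/2)

T1 = [1 0 0 -6; 0 1 0 3; 0 0 1 -5; 0 0 0 1]
T2·T1 = [1 0 0 -6; 0 1 0 3; 0 1 1 -2; 0 0 0 1]
det M = 1; M⁻¹ = [1 0 0 6; 0 1 0 -3; 0 -1 1 5; 0 0 0 1]
M⁻¹ · (-25/4, 16/5, -13/10)ᵀ = (-1/4, 1/5, 1/2)ᵀ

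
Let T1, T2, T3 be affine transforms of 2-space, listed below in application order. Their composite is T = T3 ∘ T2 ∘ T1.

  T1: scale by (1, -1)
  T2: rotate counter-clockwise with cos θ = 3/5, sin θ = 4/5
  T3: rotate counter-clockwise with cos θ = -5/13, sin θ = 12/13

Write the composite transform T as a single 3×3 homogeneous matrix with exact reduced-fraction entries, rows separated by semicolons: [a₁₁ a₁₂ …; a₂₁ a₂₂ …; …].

T1 = [1 0 0; 0 -1 0; 0 0 1]
T2·T1 = [3/5 4/5 0; 4/5 -3/5 0; 0 0 1]
T3·…·T1 = [-63/65 16/65 0; 16/65 63/65 0; 0 0 1]

T = [-63/65 16/65 0; 16/65 63/65 0; 0 0 1]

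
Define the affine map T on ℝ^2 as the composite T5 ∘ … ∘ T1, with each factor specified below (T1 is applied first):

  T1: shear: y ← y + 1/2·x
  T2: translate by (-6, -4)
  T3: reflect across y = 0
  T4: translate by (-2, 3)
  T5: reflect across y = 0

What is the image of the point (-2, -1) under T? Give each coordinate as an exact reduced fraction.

T(p) = (-10, -9)

T1 shear: y ← y + 1/2·x: (-2, -1) → (-2, -2)
T2 translate by (-6, -4): (-2, -2) → (-8, -6)
T3 reflect across y = 0: (-8, -6) → (-8, 6)
T4 translate by (-2, 3): (-8, 6) → (-10, 9)
T5 reflect across y = 0: (-10, 9) → (-10, -9)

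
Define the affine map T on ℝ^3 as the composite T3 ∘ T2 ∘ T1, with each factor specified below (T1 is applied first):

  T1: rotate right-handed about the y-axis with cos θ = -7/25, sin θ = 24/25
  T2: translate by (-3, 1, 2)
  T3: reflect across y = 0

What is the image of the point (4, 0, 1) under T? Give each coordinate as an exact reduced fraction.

T(p) = (-79/25, -1, -53/25)

T1 rotate right-handed about the y-axis with cos θ = -7/25, sin θ = 24/25: (4, 0, 1) → (-4/25, 0, -103/25)
T2 translate by (-3, 1, 2): (-4/25, 0, -103/25) → (-79/25, 1, -53/25)
T3 reflect across y = 0: (-79/25, 1, -53/25) → (-79/25, -1, -53/25)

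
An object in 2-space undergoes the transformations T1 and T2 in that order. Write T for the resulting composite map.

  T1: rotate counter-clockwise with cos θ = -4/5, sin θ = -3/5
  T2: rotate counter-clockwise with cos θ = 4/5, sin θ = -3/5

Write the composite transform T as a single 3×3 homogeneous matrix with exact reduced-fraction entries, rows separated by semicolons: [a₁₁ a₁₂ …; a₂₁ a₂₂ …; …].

T1 = [-4/5 3/5 0; -3/5 -4/5 0; 0 0 1]
T2·T1 = [-1 0 0; 0 -1 0; 0 0 1]

T = [-1 0 0; 0 -1 0; 0 0 1]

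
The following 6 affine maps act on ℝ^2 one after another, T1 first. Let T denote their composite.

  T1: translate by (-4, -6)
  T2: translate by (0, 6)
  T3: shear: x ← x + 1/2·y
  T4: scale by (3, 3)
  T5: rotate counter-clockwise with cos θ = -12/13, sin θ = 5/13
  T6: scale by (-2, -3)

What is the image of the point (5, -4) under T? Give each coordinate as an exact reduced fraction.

T(p) = (-192/13, -387/13)

T1 translate by (-4, -6): (5, -4) → (1, -10)
T2 translate by (0, 6): (1, -10) → (1, -4)
T3 shear: x ← x + 1/2·y: (1, -4) → (-1, -4)
T4 scale by (3, 3): (-1, -4) → (-3, -12)
T5 rotate counter-clockwise with cos θ = -12/13, sin θ = 5/13: (-3, -12) → (96/13, 129/13)
T6 scale by (-2, -3): (96/13, 129/13) → (-192/13, -387/13)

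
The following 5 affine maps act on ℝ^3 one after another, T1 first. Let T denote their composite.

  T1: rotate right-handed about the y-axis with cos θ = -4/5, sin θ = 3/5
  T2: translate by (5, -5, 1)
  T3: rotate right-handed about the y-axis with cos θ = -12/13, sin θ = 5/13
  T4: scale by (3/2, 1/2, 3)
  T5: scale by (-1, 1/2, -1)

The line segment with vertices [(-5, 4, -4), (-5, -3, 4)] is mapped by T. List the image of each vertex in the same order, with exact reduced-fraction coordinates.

T1 rotate right-handed about the y-axis with cos θ = -4/5, sin θ = 3/5: (-5, 4, -4) → (8/5, 4, 31/5); (-5, -3, 4) → (32/5, -3, -1/5)
T2 translate by (5, -5, 1): (8/5, 4, 31/5) → (33/5, -1, 36/5); (32/5, -3, -1/5) → (57/5, -8, 4/5)
T3 rotate right-handed about the y-axis with cos θ = -12/13, sin θ = 5/13: (33/5, -1, 36/5) → (-216/65, -1, -597/65); (57/5, -8, 4/5) → (-664/65, -8, -333/65)
T4 scale by (3/2, 1/2, 3): (-216/65, -1, -597/65) → (-324/65, -1/2, -1791/65); (-664/65, -8, -333/65) → (-996/65, -4, -999/65)
T5 scale by (-1, 1/2, -1): (-324/65, -1/2, -1791/65) → (324/65, -1/4, 1791/65); (-996/65, -4, -999/65) → (996/65, -2, 999/65)

image vertices: (324/65, -1/4, 1791/65), (996/65, -2, 999/65)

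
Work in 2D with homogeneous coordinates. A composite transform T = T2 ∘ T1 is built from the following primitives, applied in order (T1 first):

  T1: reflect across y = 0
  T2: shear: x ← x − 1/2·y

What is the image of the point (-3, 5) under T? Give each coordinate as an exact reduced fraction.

T(p) = (-1/2, -5)

T1 reflect across y = 0: (-3, 5) → (-3, -5)
T2 shear: x ← x − 1/2·y: (-3, -5) → (-1/2, -5)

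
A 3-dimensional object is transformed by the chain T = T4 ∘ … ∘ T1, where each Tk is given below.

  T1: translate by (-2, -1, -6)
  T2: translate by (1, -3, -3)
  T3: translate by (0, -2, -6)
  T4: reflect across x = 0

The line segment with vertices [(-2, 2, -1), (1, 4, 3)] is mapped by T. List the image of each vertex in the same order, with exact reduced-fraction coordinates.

T1 translate by (-2, -1, -6): (-2, 2, -1) → (-4, 1, -7); (1, 4, 3) → (-1, 3, -3)
T2 translate by (1, -3, -3): (-4, 1, -7) → (-3, -2, -10); (-1, 3, -3) → (0, 0, -6)
T3 translate by (0, -2, -6): (-3, -2, -10) → (-3, -4, -16); (0, 0, -6) → (0, -2, -12)
T4 reflect across x = 0: (-3, -4, -16) → (3, -4, -16); (0, -2, -12) → (0, -2, -12)

image vertices: (3, -4, -16), (0, -2, -12)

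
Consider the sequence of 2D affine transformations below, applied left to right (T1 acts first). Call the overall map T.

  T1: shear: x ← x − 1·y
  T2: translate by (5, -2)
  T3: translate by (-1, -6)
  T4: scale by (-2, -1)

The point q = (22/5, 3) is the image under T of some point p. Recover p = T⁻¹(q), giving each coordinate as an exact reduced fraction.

p = (-6/5, 5)

T1 = [1 -1 0; 0 1 0; 0 0 1]
T2·T1 = [1 -1 5; 0 1 -2; 0 0 1]
T3·…·T1 = [1 -1 4; 0 1 -8; 0 0 1]
T4·…·T1 = [-2 2 -8; 0 -1 8; 0 0 1]
det M = 2; M⁻¹ = [-1/2 -1 4; 0 -1 8; 0 0 1]
M⁻¹ · (22/5, 3)ᵀ = (-6/5, 5)ᵀ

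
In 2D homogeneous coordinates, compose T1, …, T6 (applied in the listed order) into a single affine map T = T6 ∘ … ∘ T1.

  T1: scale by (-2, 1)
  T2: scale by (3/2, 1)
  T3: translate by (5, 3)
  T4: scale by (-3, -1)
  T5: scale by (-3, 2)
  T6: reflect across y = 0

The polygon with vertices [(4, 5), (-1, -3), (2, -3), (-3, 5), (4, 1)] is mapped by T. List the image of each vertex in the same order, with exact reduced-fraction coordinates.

T1 scale by (-2, 1): (4, 5) → (-8, 5); (-1, -3) → (2, -3); (2, -3) → (-4, -3); (-3, 5) → (6, 5); (4, 1) → (-8, 1)
T2 scale by (3/2, 1): (-8, 5) → (-12, 5); (2, -3) → (3, -3); (-4, -3) → (-6, -3); (6, 5) → (9, 5); (-8, 1) → (-12, 1)
T3 translate by (5, 3): (-12, 5) → (-7, 8); (3, -3) → (8, 0); (-6, -3) → (-1, 0); (9, 5) → (14, 8); (-12, 1) → (-7, 4)
T4 scale by (-3, -1): (-7, 8) → (21, -8); (8, 0) → (-24, 0); (-1, 0) → (3, 0); (14, 8) → (-42, -8); (-7, 4) → (21, -4)
T5 scale by (-3, 2): (21, -8) → (-63, -16); (-24, 0) → (72, 0); (3, 0) → (-9, 0); (-42, -8) → (126, -16); (21, -4) → (-63, -8)
T6 reflect across y = 0: (-63, -16) → (-63, 16); (72, 0) → (72, 0); (-9, 0) → (-9, 0); (126, -16) → (126, 16); (-63, -8) → (-63, 8)

image vertices: (-63, 16), (72, 0), (-9, 0), (126, 16), (-63, 8)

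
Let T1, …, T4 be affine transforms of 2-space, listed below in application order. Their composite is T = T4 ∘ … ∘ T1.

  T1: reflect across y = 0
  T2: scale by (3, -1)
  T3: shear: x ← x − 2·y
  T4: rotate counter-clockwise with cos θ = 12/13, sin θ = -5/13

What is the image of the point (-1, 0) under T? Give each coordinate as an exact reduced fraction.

T(p) = (-36/13, 15/13)

T1 reflect across y = 0: (-1, 0) → (-1, 0)
T2 scale by (3, -1): (-1, 0) → (-3, 0)
T3 shear: x ← x − 2·y: (-3, 0) → (-3, 0)
T4 rotate counter-clockwise with cos θ = 12/13, sin θ = -5/13: (-3, 0) → (-36/13, 15/13)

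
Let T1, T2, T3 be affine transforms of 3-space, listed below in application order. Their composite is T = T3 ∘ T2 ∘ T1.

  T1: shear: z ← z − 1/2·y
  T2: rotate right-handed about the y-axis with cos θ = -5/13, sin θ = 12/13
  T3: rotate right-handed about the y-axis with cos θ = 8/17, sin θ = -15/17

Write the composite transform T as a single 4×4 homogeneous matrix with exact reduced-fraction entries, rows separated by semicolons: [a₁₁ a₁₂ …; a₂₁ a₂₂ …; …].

T1 = [1 0 0 0; 0 1 0 0; 0 -1/2 1 0; 0 0 0 1]
T2·T1 = [-5/13 -6/13 12/13 0; 0 1 0 0; -12/13 5/26 -5/13 0; 0 0 0 1]
T3·…·T1 = [140/221 -171/442 171/221 0; 0 1 0 0; -171/221 -70/221 140/221 0; 0 0 0 1]

T = [140/221 -171/442 171/221 0; 0 1 0 0; -171/221 -70/221 140/221 0; 0 0 0 1]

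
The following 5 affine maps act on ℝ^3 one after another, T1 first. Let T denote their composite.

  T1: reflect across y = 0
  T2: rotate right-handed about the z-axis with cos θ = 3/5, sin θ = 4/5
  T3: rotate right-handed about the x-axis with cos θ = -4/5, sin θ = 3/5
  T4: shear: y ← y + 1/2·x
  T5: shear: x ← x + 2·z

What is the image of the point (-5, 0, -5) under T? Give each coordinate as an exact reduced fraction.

T(p) = (1/5, 47/10, 8/5)

T1 reflect across y = 0: (-5, 0, -5) → (-5, 0, -5)
T2 rotate right-handed about the z-axis with cos θ = 3/5, sin θ = 4/5: (-5, 0, -5) → (-3, -4, -5)
T3 rotate right-handed about the x-axis with cos θ = -4/5, sin θ = 3/5: (-3, -4, -5) → (-3, 31/5, 8/5)
T4 shear: y ← y + 1/2·x: (-3, 31/5, 8/5) → (-3, 47/10, 8/5)
T5 shear: x ← x + 2·z: (-3, 47/10, 8/5) → (1/5, 47/10, 8/5)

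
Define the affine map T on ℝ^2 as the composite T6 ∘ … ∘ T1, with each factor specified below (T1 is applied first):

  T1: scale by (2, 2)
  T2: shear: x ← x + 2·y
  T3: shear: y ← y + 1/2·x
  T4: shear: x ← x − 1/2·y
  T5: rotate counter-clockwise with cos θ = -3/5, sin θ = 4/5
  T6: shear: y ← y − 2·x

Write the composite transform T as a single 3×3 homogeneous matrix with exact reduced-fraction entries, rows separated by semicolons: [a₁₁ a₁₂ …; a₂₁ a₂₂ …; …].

T = [-17/10 -22/5 0; 4 8 0; 0 0 1]

T1 = [2 0 0; 0 2 0; 0 0 1]
T2·T1 = [2 4 0; 0 2 0; 0 0 1]
T3·…·T1 = [2 4 0; 1 4 0; 0 0 1]
T4·…·T1 = [3/2 2 0; 1 4 0; 0 0 1]
T5·…·T1 = [-17/10 -22/5 0; 3/5 -4/5 0; 0 0 1]
T6·…·T1 = [-17/10 -22/5 0; 4 8 0; 0 0 1]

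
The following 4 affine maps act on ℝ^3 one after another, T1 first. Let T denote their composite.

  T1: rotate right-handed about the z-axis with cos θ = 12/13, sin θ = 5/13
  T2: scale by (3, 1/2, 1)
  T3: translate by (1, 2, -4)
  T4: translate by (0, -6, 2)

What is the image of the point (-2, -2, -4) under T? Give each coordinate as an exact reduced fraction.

T1 rotate right-handed about the z-axis with cos θ = 12/13, sin θ = 5/13: (-2, -2, -4) → (-14/13, -34/13, -4)
T2 scale by (3, 1/2, 1): (-14/13, -34/13, -4) → (-42/13, -17/13, -4)
T3 translate by (1, 2, -4): (-42/13, -17/13, -4) → (-29/13, 9/13, -8)
T4 translate by (0, -6, 2): (-29/13, 9/13, -8) → (-29/13, -69/13, -6)

T(p) = (-29/13, -69/13, -6)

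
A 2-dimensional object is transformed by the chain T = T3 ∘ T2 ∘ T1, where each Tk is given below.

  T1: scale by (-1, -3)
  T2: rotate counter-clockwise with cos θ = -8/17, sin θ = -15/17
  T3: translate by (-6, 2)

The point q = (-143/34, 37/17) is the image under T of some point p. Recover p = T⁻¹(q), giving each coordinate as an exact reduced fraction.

T1 = [-1 0 0; 0 -3 0; 0 0 1]
T2·T1 = [8/17 -45/17 0; 15/17 24/17 0; 0 0 1]
T3·…·T1 = [8/17 -45/17 -6; 15/17 24/17 2; 0 0 1]
det M = 3; M⁻¹ = [8/17 15/17 18/17; -5/17 8/51 -106/51; 0 0 1]
M⁻¹ · (-143/34, 37/17)ᵀ = (1, -1/2)ᵀ

p = (1, -1/2)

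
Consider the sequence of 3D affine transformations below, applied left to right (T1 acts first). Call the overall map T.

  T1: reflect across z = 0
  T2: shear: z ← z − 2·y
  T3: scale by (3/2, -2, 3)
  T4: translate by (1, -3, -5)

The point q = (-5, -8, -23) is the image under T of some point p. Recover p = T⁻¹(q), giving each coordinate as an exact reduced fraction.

T1 = [1 0 0 0; 0 1 0 0; 0 0 -1 0; 0 0 0 1]
T2·T1 = [1 0 0 0; 0 1 0 0; 0 -2 -1 0; 0 0 0 1]
T3·…·T1 = [3/2 0 0 0; 0 -2 0 0; 0 -6 -3 0; 0 0 0 1]
T4·…·T1 = [3/2 0 0 1; 0 -2 0 -3; 0 -6 -3 -5; 0 0 0 1]
det M = 9; M⁻¹ = [2/3 0 0 -2/3; 0 -1/2 0 -3/2; 0 1 -1/3 4/3; 0 0 0 1]
M⁻¹ · (-5, -8, -23)ᵀ = (-4, 5/2, 1)ᵀ

p = (-4, 5/2, 1)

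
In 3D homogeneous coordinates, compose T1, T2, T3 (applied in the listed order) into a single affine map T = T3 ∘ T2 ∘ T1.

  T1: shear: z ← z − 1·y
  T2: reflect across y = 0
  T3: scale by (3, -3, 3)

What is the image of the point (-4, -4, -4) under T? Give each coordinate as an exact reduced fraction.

T(p) = (-12, -12, 0)

T1 shear: z ← z − 1·y: (-4, -4, -4) → (-4, -4, 0)
T2 reflect across y = 0: (-4, -4, 0) → (-4, 4, 0)
T3 scale by (3, -3, 3): (-4, 4, 0) → (-12, -12, 0)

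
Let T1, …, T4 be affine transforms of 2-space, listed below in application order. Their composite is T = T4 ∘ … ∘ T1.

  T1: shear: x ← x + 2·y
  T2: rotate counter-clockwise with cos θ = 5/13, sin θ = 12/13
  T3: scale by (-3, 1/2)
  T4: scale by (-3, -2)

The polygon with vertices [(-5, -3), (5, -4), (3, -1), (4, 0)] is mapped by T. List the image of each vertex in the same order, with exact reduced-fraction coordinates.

T1 shear: x ← x + 2·y: (-5, -3) → (-11, -3); (5, -4) → (-3, -4); (3, -1) → (1, -1); (4, 0) → (4, 0)
T2 rotate counter-clockwise with cos θ = 5/13, sin θ = 12/13: (-11, -3) → (-19/13, -147/13); (-3, -4) → (33/13, -56/13); (1, -1) → (17/13, 7/13); (4, 0) → (20/13, 48/13)
T3 scale by (-3, 1/2): (-19/13, -147/13) → (57/13, -147/26); (33/13, -56/13) → (-99/13, -28/13); (17/13, 7/13) → (-51/13, 7/26); (20/13, 48/13) → (-60/13, 24/13)
T4 scale by (-3, -2): (57/13, -147/26) → (-171/13, 147/13); (-99/13, -28/13) → (297/13, 56/13); (-51/13, 7/26) → (153/13, -7/13); (-60/13, 24/13) → (180/13, -48/13)

image vertices: (-171/13, 147/13), (297/13, 56/13), (153/13, -7/13), (180/13, -48/13)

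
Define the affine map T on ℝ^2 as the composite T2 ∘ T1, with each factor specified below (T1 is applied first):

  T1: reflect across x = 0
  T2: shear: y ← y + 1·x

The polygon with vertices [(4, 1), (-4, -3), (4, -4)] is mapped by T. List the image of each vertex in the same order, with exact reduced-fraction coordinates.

image vertices: (-4, -3), (4, 1), (-4, -8)

T1 reflect across x = 0: (4, 1) → (-4, 1); (-4, -3) → (4, -3); (4, -4) → (-4, -4)
T2 shear: y ← y + 1·x: (-4, 1) → (-4, -3); (4, -3) → (4, 1); (-4, -4) → (-4, -8)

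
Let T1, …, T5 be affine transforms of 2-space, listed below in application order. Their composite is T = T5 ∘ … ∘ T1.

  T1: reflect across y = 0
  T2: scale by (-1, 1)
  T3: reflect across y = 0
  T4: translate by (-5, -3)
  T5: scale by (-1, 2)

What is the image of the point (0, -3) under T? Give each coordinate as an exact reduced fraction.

T1 reflect across y = 0: (0, -3) → (0, 3)
T2 scale by (-1, 1): (0, 3) → (0, 3)
T3 reflect across y = 0: (0, 3) → (0, -3)
T4 translate by (-5, -3): (0, -3) → (-5, -6)
T5 scale by (-1, 2): (-5, -6) → (5, -12)

T(p) = (5, -12)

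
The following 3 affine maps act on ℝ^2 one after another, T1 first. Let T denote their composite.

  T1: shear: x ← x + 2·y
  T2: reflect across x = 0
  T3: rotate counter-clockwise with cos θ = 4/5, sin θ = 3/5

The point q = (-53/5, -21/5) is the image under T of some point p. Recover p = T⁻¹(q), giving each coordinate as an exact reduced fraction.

p = (5, 3)

T1 = [1 2 0; 0 1 0; 0 0 1]
T2·T1 = [-1 -2 0; 0 1 0; 0 0 1]
T3·…·T1 = [-4/5 -11/5 0; -3/5 -2/5 0; 0 0 1]
det M = -1; M⁻¹ = [2/5 -11/5 0; -3/5 4/5 0; 0 0 1]
M⁻¹ · (-53/5, -21/5)ᵀ = (5, 3)ᵀ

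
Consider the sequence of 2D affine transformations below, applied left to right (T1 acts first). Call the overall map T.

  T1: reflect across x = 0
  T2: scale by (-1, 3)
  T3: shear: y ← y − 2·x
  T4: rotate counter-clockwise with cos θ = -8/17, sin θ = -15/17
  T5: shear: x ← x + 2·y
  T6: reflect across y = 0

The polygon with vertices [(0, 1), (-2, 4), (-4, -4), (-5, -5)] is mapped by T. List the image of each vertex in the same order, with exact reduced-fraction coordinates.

image vertices: (-3/17, 24/17), (60/17, 98/17), (156/17, -92/17), (195/17, -115/17)

T1 reflect across x = 0: (0, 1) → (0, 1); (-2, 4) → (2, 4); (-4, -4) → (4, -4); (-5, -5) → (5, -5)
T2 scale by (-1, 3): (0, 1) → (0, 3); (2, 4) → (-2, 12); (4, -4) → (-4, -12); (5, -5) → (-5, -15)
T3 shear: y ← y − 2·x: (0, 3) → (0, 3); (-2, 12) → (-2, 16); (-4, -12) → (-4, -4); (-5, -15) → (-5, -5)
T4 rotate counter-clockwise with cos θ = -8/17, sin θ = -15/17: (0, 3) → (45/17, -24/17); (-2, 16) → (256/17, -98/17); (-4, -4) → (-28/17, 92/17); (-5, -5) → (-35/17, 115/17)
T5 shear: x ← x + 2·y: (45/17, -24/17) → (-3/17, -24/17); (256/17, -98/17) → (60/17, -98/17); (-28/17, 92/17) → (156/17, 92/17); (-35/17, 115/17) → (195/17, 115/17)
T6 reflect across y = 0: (-3/17, -24/17) → (-3/17, 24/17); (60/17, -98/17) → (60/17, 98/17); (156/17, 92/17) → (156/17, -92/17); (195/17, 115/17) → (195/17, -115/17)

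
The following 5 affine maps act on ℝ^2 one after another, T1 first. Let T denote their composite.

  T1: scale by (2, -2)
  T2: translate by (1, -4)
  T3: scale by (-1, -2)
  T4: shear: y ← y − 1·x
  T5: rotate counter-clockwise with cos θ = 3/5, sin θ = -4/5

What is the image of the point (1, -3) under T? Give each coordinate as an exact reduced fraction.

T1 scale by (2, -2): (1, -3) → (2, 6)
T2 translate by (1, -4): (2, 6) → (3, 2)
T3 scale by (-1, -2): (3, 2) → (-3, -4)
T4 shear: y ← y − 1·x: (-3, -4) → (-3, -1)
T5 rotate counter-clockwise with cos θ = 3/5, sin θ = -4/5: (-3, -1) → (-13/5, 9/5)

T(p) = (-13/5, 9/5)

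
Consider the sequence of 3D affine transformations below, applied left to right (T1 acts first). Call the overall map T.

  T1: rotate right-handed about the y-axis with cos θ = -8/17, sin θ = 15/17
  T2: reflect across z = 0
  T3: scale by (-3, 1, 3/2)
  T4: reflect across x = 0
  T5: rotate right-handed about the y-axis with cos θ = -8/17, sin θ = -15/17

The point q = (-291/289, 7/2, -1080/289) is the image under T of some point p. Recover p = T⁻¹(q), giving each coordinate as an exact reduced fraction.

T1 = [-8/17 0 15/17 0; 0 1 0 0; -15/17 0 -8/17 0; 0 0 0 1]
T2·T1 = [-8/17 0 15/17 0; 0 1 0 0; 15/17 0 8/17 0; 0 0 0 1]
T3·…·T1 = [24/17 0 -45/17 0; 0 1 0 0; 45/34 0 12/17 0; 0 0 0 1]
T4·…·T1 = [-24/17 0 45/17 0; 0 1 0 0; 45/34 0 12/17 0; 0 0 0 1]
T5·…·T1 = [-291/578 0 -540/289 0; 0 1 0 0; -540/289 0 579/289 0; 0 0 0 1]
det M = -9/2; M⁻¹ = [-386/867 0 -120/289 0; 0 1 0 0; -120/289 0 97/867 0; 0 0 0 1]
M⁻¹ · (-291/289, 7/2, -1080/289)ᵀ = (2, 7/2, 0)ᵀ

p = (2, 7/2, 0)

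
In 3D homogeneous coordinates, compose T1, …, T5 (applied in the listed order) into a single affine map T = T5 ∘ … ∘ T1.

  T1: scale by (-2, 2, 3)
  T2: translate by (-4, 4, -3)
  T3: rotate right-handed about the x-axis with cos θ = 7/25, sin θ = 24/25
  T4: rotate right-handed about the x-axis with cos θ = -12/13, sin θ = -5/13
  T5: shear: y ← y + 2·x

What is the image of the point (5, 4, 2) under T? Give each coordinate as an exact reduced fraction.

T1 scale by (-2, 2, 3): (5, 4, 2) → (-10, 8, 6)
T2 translate by (-4, 4, -3): (-10, 8, 6) → (-14, 12, 3)
T3 rotate right-handed about the x-axis with cos θ = 7/25, sin θ = 24/25: (-14, 12, 3) → (-14, 12/25, 309/25)
T4 rotate right-handed about the x-axis with cos θ = -12/13, sin θ = -5/13: (-14, 12/25, 309/25) → (-14, 1401/325, -3768/325)
T5 shear: y ← y + 2·x: (-14, 1401/325, -3768/325) → (-14, -7699/325, -3768/325)

T(p) = (-14, -7699/325, -3768/325)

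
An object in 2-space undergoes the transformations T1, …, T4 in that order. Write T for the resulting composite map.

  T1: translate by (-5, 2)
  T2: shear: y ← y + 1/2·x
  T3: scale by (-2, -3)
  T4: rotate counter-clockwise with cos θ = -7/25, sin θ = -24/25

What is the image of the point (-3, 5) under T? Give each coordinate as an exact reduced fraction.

T1 translate by (-5, 2): (-3, 5) → (-8, 7)
T2 shear: y ← y + 1/2·x: (-8, 7) → (-8, 3)
T3 scale by (-2, -3): (-8, 3) → (16, -9)
T4 rotate counter-clockwise with cos θ = -7/25, sin θ = -24/25: (16, -9) → (-328/25, -321/25)

T(p) = (-328/25, -321/25)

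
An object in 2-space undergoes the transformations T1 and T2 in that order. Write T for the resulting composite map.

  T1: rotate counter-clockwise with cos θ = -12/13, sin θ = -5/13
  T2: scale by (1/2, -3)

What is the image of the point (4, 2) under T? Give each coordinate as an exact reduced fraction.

T1 rotate counter-clockwise with cos θ = -12/13, sin θ = -5/13: (4, 2) → (-38/13, -44/13)
T2 scale by (1/2, -3): (-38/13, -44/13) → (-19/13, 132/13)

T(p) = (-19/13, 132/13)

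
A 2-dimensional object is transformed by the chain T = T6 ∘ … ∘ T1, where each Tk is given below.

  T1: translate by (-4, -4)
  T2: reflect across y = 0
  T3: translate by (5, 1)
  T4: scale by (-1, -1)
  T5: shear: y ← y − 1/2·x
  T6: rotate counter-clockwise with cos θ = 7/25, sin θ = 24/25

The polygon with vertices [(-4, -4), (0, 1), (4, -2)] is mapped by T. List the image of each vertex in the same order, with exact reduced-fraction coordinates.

image vertices: (273/25, -3/50), (77/25, -97/50), (73/25, -303/50)

T1 translate by (-4, -4): (-4, -4) → (-8, -8); (0, 1) → (-4, -3); (4, -2) → (0, -6)
T2 reflect across y = 0: (-8, -8) → (-8, 8); (-4, -3) → (-4, 3); (0, -6) → (0, 6)
T3 translate by (5, 1): (-8, 8) → (-3, 9); (-4, 3) → (1, 4); (0, 6) → (5, 7)
T4 scale by (-1, -1): (-3, 9) → (3, -9); (1, 4) → (-1, -4); (5, 7) → (-5, -7)
T5 shear: y ← y − 1/2·x: (3, -9) → (3, -21/2); (-1, -4) → (-1, -7/2); (-5, -7) → (-5, -9/2)
T6 rotate counter-clockwise with cos θ = 7/25, sin θ = 24/25: (3, -21/2) → (273/25, -3/50); (-1, -7/2) → (77/25, -97/50); (-5, -9/2) → (73/25, -303/50)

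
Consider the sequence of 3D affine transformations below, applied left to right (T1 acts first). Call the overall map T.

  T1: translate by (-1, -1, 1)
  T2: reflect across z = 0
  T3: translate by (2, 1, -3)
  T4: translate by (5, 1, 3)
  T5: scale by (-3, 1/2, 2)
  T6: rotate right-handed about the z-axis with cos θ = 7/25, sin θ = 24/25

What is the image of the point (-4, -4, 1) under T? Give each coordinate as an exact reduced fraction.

T1 translate by (-1, -1, 1): (-4, -4, 1) → (-5, -5, 2)
T2 reflect across z = 0: (-5, -5, 2) → (-5, -5, -2)
T3 translate by (2, 1, -3): (-5, -5, -2) → (-3, -4, -5)
T4 translate by (5, 1, 3): (-3, -4, -5) → (2, -3, -2)
T5 scale by (-3, 1/2, 2): (2, -3, -2) → (-6, -3/2, -4)
T6 rotate right-handed about the z-axis with cos θ = 7/25, sin θ = 24/25: (-6, -3/2, -4) → (-6/25, -309/50, -4)

T(p) = (-6/25, -309/50, -4)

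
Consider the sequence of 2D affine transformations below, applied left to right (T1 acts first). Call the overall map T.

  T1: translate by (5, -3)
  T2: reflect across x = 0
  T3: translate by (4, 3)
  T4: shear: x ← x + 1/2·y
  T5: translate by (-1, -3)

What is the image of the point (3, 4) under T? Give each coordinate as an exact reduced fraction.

T1 translate by (5, -3): (3, 4) → (8, 1)
T2 reflect across x = 0: (8, 1) → (-8, 1)
T3 translate by (4, 3): (-8, 1) → (-4, 4)
T4 shear: x ← x + 1/2·y: (-4, 4) → (-2, 4)
T5 translate by (-1, -3): (-2, 4) → (-3, 1)

T(p) = (-3, 1)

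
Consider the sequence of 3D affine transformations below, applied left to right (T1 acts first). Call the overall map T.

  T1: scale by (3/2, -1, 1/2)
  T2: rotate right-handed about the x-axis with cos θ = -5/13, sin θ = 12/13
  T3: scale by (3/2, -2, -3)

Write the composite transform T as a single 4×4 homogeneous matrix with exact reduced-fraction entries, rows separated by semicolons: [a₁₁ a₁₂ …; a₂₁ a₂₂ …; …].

T1 = [3/2 0 0 0; 0 -1 0 0; 0 0 1/2 0; 0 0 0 1]
T2·T1 = [3/2 0 0 0; 0 5/13 -6/13 0; 0 -12/13 -5/26 0; 0 0 0 1]
T3·…·T1 = [9/4 0 0 0; 0 -10/13 12/13 0; 0 36/13 15/26 0; 0 0 0 1]

T = [9/4 0 0 0; 0 -10/13 12/13 0; 0 36/13 15/26 0; 0 0 0 1]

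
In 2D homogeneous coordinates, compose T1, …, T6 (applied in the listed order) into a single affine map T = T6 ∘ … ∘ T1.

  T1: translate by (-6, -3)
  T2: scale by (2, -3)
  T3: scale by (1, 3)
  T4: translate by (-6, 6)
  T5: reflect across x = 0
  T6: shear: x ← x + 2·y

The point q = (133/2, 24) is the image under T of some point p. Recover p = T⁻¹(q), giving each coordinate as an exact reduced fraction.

p = (-1/4, 1)

T1 = [1 0 -6; 0 1 -3; 0 0 1]
T2·T1 = [2 0 -12; 0 -3 9; 0 0 1]
T3·…·T1 = [2 0 -12; 0 -9 27; 0 0 1]
T4·…·T1 = [2 0 -18; 0 -9 33; 0 0 1]
T5·…·T1 = [-2 0 18; 0 -9 33; 0 0 1]
T6·…·T1 = [-2 -18 84; 0 -9 33; 0 0 1]
det M = 18; M⁻¹ = [-1/2 1 9; 0 -1/9 11/3; 0 0 1]
M⁻¹ · (133/2, 24)ᵀ = (-1/4, 1)ᵀ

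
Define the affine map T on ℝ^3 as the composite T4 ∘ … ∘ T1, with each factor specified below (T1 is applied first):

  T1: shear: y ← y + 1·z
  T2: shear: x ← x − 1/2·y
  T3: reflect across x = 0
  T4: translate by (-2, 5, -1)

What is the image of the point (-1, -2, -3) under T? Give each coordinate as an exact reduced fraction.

T1 shear: y ← y + 1·z: (-1, -2, -3) → (-1, -5, -3)
T2 shear: x ← x − 1/2·y: (-1, -5, -3) → (3/2, -5, -3)
T3 reflect across x = 0: (3/2, -5, -3) → (-3/2, -5, -3)
T4 translate by (-2, 5, -1): (-3/2, -5, -3) → (-7/2, 0, -4)

T(p) = (-7/2, 0, -4)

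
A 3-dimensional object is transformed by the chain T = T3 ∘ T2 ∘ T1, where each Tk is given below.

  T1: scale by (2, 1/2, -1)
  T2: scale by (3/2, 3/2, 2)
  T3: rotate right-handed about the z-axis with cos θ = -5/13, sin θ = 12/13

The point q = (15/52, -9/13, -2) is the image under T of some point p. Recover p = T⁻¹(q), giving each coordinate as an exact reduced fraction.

p = (-1/4, 0, 1)

T1 = [2 0 0 0; 0 1/2 0 0; 0 0 -1 0; 0 0 0 1]
T2·T1 = [3 0 0 0; 0 3/4 0 0; 0 0 -2 0; 0 0 0 1]
T3·…·T1 = [-15/13 -9/13 0 0; 36/13 -15/52 0 0; 0 0 -2 0; 0 0 0 1]
det M = -9/2; M⁻¹ = [-5/39 4/13 0 0; -16/13 -20/39 0 0; 0 0 -1/2 0; 0 0 0 1]
M⁻¹ · (15/52, -9/13, -2)ᵀ = (-1/4, 0, 1)ᵀ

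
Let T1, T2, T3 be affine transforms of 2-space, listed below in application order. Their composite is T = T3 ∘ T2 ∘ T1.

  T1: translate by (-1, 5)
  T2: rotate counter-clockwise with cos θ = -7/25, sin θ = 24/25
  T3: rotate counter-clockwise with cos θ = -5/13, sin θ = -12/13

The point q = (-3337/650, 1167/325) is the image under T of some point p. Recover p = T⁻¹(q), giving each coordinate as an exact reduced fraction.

p = (-9/2, -2)

T1 = [1 0 -1; 0 1 5; 0 0 1]
T2·T1 = [-7/25 -24/25 -113/25; 24/25 -7/25 -59/25; 0 0 1]
T3·…·T1 = [323/325 36/325 -11/25; -36/325 323/325 127/25; 0 0 1]
det M = 1; M⁻¹ = [323/325 -36/325 1; 36/325 323/325 -5; 0 0 1]
M⁻¹ · (-3337/650, 1167/325)ᵀ = (-9/2, -2)ᵀ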